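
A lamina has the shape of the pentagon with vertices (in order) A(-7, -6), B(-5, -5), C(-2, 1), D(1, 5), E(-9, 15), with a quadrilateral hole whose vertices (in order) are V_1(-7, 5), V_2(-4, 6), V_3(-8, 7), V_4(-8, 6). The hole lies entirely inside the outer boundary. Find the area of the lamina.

95

Outer boundary:
Apply the shoelace formula: 2A = Σ (x_i·y_{i+1} − x_{i+1}·y_i), indices taken mod 5.
A→B: (-7)(-5) − (-5)(-6) = 5
B→C: (-5)(1) − (-2)(-5) = -15
C→D: (-2)(5) − (1)(1) = -11
D→E: (1)(15) − (-9)(5) = 60
E→A: (-9)(-6) − (-7)(15) = 159
Σ = 198
Area = |Σ|/2 = 99.
Hole:
Apply Gauss's area formula: 2A = Σ (x_i·y_{i+1} − x_{i+1}·y_i), indices taken mod 4.
Σ = (-22) + (20) + (8) + (2) = 8
Area = |Σ|/2 = 4.
Net area = 99 − 4 = 95.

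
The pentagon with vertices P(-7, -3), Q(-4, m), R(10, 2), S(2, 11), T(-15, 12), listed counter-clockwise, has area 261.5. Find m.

-7

Write out the shoelace sum; only the two edges meeting at Q involve m:
2·Area = [((-7)·m − (-4)·(-3)) + ((-4)·2 − 10·m)] + 424
       = -17·m + 404 = 523
⇒ m = -7.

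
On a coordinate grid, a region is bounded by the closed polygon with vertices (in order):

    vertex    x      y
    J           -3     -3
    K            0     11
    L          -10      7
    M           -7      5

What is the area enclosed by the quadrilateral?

Σ = (-33) + (110) + (-1) + (36) = 112
Area = |Σ|/2 = 56.

56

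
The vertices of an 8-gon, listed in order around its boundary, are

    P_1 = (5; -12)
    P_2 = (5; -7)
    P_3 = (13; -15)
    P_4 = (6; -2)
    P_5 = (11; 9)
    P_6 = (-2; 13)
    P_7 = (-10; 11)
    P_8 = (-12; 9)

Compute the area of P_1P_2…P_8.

Cross-terms: 25, 16, 64, 76, 161, 108, 42, 99  ⇒  Σ = 591
Area = |Σ|/2 = 295.5.

295.5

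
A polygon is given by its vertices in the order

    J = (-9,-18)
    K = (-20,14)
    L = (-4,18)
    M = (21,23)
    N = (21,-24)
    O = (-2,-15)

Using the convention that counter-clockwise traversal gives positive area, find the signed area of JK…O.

Apply Gauss's area formula: 2A = Σ (x_i·y_{i+1} − x_{i+1}·y_i), indices taken mod 6.
J→K: (-9)(14) − (-20)(-18) = -486
K→L: (-20)(18) − (-4)(14) = -304
L→M: (-4)(23) − (21)(18) = -470
M→N: (21)(-24) − (21)(23) = -987
N→O: (21)(-15) − (-2)(-24) = -363
O→J: (-2)(-18) − (-9)(-15) = -99
Σ = -2709
Signed area = Σ/2 = -1354.5 (negative ⇒ clockwise traversal).

-1354.5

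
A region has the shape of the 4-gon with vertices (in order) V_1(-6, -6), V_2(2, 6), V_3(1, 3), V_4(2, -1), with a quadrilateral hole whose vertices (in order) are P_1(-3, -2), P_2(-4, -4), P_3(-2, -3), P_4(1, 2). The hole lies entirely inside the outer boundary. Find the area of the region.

Outer boundary:
Apply the shoelace formula: 2A = Σ (x_i·y_{i+1} − x_{i+1}·y_i), indices taken mod 4.
V_1→V_2: (-6)(6) − (2)(-6) = -24
V_2→V_3: (2)(3) − (1)(6) = 0
V_3→V_4: (1)(-1) − (2)(3) = -7
V_4→V_1: (2)(-6) − (-6)(-1) = -18
Σ = -49
Area = |Σ|/2 = 24.5.
Hole:
Apply the surveyor's formula: 2A = Σ (x_i·y_{i+1} − x_{i+1}·y_i), indices taken mod 4.
Cross-terms: 4, 4, -1, 4  ⇒  Σ = 11
Area = |Σ|/2 = 5.5.
Net area = 24.5 − 5.5 = 19.

19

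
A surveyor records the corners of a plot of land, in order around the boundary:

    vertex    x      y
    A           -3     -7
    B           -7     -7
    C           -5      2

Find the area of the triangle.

18

A→B: (-3)(-7) − (-7)(-7) = -28
B→C: (-7)(2) − (-5)(-7) = -49
C→A: (-5)(-7) − (-3)(2) = 41
Σ = -36
Area = |Σ|/2 = 18.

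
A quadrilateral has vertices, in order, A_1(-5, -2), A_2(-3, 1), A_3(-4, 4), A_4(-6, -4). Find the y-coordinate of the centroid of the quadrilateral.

19/39

Apply the surveyor's formula. First the cross-terms c_i = x_i·y_{i+1} − x_{i+1}·y_i:
  -11, -8, 40, -8  ⇒  2A = 13, A = 6.5.
Then Σ (y_i + y_{i+1})·c_i = 19, so ȳ = 19 / (6·6.5) = 19/39.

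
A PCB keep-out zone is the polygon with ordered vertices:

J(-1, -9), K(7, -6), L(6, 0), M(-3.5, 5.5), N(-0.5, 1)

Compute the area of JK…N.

71.375

Apply the shoelace (surveyor's) formula: 2A = Σ (x_i·y_{i+1} − x_{i+1}·y_i), indices taken mod 5.
Cross-terms: 69, 36, 33, -0.75, 5.5  ⇒  Σ = 142.75
Area = |Σ|/2 = 71.375.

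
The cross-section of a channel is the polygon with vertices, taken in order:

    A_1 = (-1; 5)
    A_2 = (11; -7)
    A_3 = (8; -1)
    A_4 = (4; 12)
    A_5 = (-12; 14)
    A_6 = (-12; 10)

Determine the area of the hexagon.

Σ = (-48) + (45) + (100) + (200) + (48) + (-50) = 295
Area = |Σ|/2 = 147.5.

147.5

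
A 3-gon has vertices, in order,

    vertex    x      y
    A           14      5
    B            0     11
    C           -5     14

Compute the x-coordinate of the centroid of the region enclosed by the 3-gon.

Apply the shoelace (surveyor's) formula. First the cross-terms c_i = x_i·y_{i+1} − x_{i+1}·y_i:
  154, 55, -221  ⇒  2A = -12, A = -6.
Then Σ (x_i + x_{i+1})·c_i = -108, so x̄ = -108 / (6·(-6)) = 3.

3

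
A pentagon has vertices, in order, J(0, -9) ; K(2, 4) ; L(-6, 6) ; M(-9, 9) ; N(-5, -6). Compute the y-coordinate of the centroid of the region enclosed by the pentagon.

Apply Gauss's area formula. First the cross-terms c_i = x_i·y_{i+1} − x_{i+1}·y_i:
  18, 36, 0, 99, 45  ⇒  2A = 198, A = 99.
Then Σ (y_i + y_{i+1})·c_i = -108, so ȳ = -108 / (6·99) = -2/11.

-2/11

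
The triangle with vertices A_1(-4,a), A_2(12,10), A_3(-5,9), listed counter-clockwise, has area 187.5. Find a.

-13

The doubled signed area Σ (x_i y_{i+1} − x_{i+1} y_i) is linear in a.
With a=0 it equals 154; the coefficient of a is -17 (from the two edges through A_1).
So -17·a + 154 = 2·187.5 = 375 ⇒ a = -13.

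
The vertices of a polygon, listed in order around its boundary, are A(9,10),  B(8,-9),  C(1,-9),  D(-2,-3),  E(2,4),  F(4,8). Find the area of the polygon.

139.5

Σ = (-161) + (-63) + (-21) + (-2) + (0) + (-32) = -279
Area = |Σ|/2 = 139.5.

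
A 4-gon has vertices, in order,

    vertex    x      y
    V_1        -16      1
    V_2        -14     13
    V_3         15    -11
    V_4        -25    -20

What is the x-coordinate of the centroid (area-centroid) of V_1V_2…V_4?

-778/105

Apply the shoelace formula. First the cross-terms c_i = x_i·y_{i+1} − x_{i+1}·y_i:
  -194, -41, -575, -345  ⇒  2A = -1155, A = -577.5.
Then Σ (x_i + x_{i+1})·c_i = 25674, so x̄ = 25674 / (6·(-577.5)) = -778/105.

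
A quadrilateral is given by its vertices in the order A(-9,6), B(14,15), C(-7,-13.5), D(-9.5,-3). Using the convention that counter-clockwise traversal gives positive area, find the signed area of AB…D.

-247.125

Apply the surveyor's formula: 2A = Σ (x_i·y_{i+1} − x_{i+1}·y_i), indices taken mod 4.
Σ = (-219) + (-84) + (-107.25) + (-84) = -494.25
Signed area = Σ/2 = -247.125 (negative ⇒ clockwise traversal).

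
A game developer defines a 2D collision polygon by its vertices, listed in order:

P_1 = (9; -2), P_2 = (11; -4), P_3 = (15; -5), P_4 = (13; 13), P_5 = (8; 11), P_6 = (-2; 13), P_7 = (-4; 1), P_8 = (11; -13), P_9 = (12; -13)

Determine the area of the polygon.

Apply the shoelace (surveyor's) formula: 2A = Σ (x_i·y_{i+1} − x_{i+1}·y_i), indices taken mod 9.
Cross-terms: -14, 5, 260, 39, 126, 50, 41, 13, 93  ⇒  Σ = 613
Area = |Σ|/2 = 306.5.

306.5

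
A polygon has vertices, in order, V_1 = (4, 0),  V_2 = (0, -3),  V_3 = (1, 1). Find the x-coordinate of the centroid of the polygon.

5/3

Apply the surveyor's formula. First the cross-terms c_i = x_i·y_{i+1} − x_{i+1}·y_i:
  -12, 3, -4  ⇒  2A = -13, A = -6.5.
Then Σ (x_i + x_{i+1})·c_i = -65, so x̄ = -65 / (6·(-6.5)) = 5/3.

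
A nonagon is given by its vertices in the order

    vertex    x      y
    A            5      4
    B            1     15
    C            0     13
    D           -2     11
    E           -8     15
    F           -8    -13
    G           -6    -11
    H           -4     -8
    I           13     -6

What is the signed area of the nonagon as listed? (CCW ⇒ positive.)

308

Apply the surveyor's formula: 2A = Σ (x_i·y_{i+1} − x_{i+1}·y_i), indices taken mod 9.
Σ = (71) + (13) + (26) + (58) + (224) + (10) + (4) + (128) + (82) = 616
Signed area = Σ/2 = 308 (positive ⇒ counter-clockwise traversal).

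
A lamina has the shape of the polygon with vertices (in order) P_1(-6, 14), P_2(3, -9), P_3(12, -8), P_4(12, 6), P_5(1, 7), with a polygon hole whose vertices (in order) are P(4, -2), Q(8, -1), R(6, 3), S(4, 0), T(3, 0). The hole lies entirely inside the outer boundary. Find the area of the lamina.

187

Outer boundary:
Apply the surveyor's formula: 2A = Σ (x_i·y_{i+1} − x_{i+1}·y_i), indices taken mod 5.
P_1→P_2: (-6)(-9) − (3)(14) = 12
P_2→P_3: (3)(-8) − (12)(-9) = 84
P_3→P_4: (12)(6) − (12)(-8) = 168
P_4→P_5: (12)(7) − (1)(6) = 78
P_5→P_1: (1)(14) − (-6)(7) = 56
Σ = 398
Area = |Σ|/2 = 199.
Hole:
Cross-terms: 12, 30, -12, 0, -6  ⇒  Σ = 24
Area = |Σ|/2 = 12.
Net area = 199 − 12 = 187.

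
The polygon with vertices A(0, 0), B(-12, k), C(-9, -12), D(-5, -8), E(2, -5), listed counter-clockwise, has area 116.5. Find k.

4

Write out the shoelace sum; only the two edges meeting at B involve k:
2·Area = [(0·k − (-12)·0) + ((-12)·(-12) − (-9)·k)] + 53
       = 9·k + 197 = 233
⇒ k = 4.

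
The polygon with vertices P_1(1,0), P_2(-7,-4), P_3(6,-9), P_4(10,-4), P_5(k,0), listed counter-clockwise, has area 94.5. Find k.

10

The doubled signed area Σ (x_i y_{i+1} − x_{i+1} y_i) is linear in k.
With k=0 it equals 149; the coefficient of k is 4 (from the two edges through P_5).
So 4·k + 149 = 2·94.5 = 189 ⇒ k = 10.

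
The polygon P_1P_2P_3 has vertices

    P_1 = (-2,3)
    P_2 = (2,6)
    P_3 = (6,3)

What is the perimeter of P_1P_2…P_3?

|P_1P_2| = √((4)² + (3)²) = √25 = 5
|P_2P_3| = √((4)² + (-3)²) = √25 = 5
|P_3P_1| = √((-8)² + (0)²) = √64 = 8
Perimeter = 5 + 5 + 8 = 18.

18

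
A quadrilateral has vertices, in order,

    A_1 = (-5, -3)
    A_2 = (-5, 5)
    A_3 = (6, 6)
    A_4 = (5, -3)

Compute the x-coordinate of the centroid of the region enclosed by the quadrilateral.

94/267

Apply the shoelace (surveyor's) formula. First the cross-terms c_i = x_i·y_{i+1} − x_{i+1}·y_i:
  -40, -60, -48, -30  ⇒  2A = -178, A = -89.
Then Σ (x_i + x_{i+1})·c_i = -188, so x̄ = -188 / (6·(-89)) = 94/267.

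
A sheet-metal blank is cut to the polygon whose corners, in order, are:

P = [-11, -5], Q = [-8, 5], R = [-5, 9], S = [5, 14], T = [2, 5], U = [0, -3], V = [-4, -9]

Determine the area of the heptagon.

178.5

Apply the surveyor's formula: 2A = Σ (x_i·y_{i+1} − x_{i+1}·y_i), indices taken mod 7.
Σ = (-95) + (-47) + (-115) + (-3) + (-6) + (-12) + (-79) = -357
Area = |Σ|/2 = 178.5.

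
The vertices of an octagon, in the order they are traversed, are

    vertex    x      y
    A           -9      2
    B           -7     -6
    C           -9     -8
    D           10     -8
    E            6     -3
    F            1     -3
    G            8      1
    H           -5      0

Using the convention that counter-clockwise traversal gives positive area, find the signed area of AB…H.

Apply Gauss's area formula: 2A = Σ (x_i·y_{i+1} − x_{i+1}·y_i), indices taken mod 8.
Cross-terms: 68, 2, 152, 18, -15, 25, 5, -10  ⇒  Σ = 245
Signed area = Σ/2 = 122.5 (positive ⇒ counter-clockwise traversal).

122.5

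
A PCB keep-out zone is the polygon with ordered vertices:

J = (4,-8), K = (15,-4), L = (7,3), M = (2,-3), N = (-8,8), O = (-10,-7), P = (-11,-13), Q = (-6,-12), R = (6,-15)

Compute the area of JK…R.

279.5

Apply the shoelace (surveyor's) formula: 2A = Σ (x_i·y_{i+1} − x_{i+1}·y_i), indices taken mod 9.
Σ = (104) + (73) + (-27) + (-8) + (136) + (53) + (54) + (162) + (12) = 559
Area = |Σ|/2 = 279.5.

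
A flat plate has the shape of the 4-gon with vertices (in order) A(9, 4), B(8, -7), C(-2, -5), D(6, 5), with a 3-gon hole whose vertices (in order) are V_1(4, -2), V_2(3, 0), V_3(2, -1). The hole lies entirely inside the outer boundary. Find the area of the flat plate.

73.5

Outer boundary:
Apply Gauss's area formula: 2A = Σ (x_i·y_{i+1} − x_{i+1}·y_i), indices taken mod 4.
Cross-terms: -95, -54, 20, -21  ⇒  Σ = -150
Area = |Σ|/2 = 75.
Hole:
Apply the shoelace (surveyor's) formula: 2A = Σ (x_i·y_{i+1} − x_{i+1}·y_i), indices taken mod 3.
Σ = (6) + (-3) + (0) = 3
Area = |Σ|/2 = 1.5.
Net area = 75 − 1.5 = 73.5.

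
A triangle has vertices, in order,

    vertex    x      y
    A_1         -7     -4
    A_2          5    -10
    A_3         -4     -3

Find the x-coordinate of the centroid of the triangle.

Apply Gauss's area formula. First the cross-terms c_i = x_i·y_{i+1} − x_{i+1}·y_i:
  90, -55, -5  ⇒  2A = 30, A = 15.
Then Σ (x_i + x_{i+1})·c_i = -180, so x̄ = -180 / (6·15) = -2.

-2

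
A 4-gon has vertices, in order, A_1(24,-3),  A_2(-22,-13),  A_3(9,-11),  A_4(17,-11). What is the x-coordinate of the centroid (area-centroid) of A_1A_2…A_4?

311/47

Apply the shoelace formula. First the cross-terms c_i = x_i·y_{i+1} − x_{i+1}·y_i:
  -378, 359, 88, 213  ⇒  2A = 282, A = 141.
Then Σ (x_i + x_{i+1})·c_i = 5598, so x̄ = 5598 / (6·141) = 311/47.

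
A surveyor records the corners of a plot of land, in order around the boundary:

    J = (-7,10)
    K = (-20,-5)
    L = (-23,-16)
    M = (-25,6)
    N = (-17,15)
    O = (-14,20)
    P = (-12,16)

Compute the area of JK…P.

246.5

Apply the shoelace formula: 2A = Σ (x_i·y_{i+1} − x_{i+1}·y_i), indices taken mod 7.
Σ = (235) + (205) + (-538) + (-273) + (-130) + (16) + (-8) = -493
Area = |Σ|/2 = 246.5.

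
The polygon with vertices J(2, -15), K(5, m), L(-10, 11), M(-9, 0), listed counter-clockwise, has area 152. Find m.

-5

Write out the shoelace sum; only the two edges meeting at K involve m:
2·Area = [(2·m − 5·(-15)) + (5·11 − (-10)·m)] + 234
       = 12·m + 364 = 304
⇒ m = -5.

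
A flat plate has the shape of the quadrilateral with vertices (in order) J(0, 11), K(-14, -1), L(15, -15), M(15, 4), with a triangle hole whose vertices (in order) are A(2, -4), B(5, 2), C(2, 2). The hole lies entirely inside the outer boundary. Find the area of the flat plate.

Outer boundary:
J→K: (0)(-1) − (-14)(11) = 154
K→L: (-14)(-15) − (15)(-1) = 225
L→M: (15)(4) − (15)(-15) = 285
M→J: (15)(11) − (0)(4) = 165
Σ = 829
Area = |Σ|/2 = 414.5.
Hole:
Apply the surveyor's formula: 2A = Σ (x_i·y_{i+1} − x_{i+1}·y_i), indices taken mod 3.
A→B: (2)(2) − (5)(-4) = 24
B→C: (5)(2) − (2)(2) = 6
C→A: (2)(-4) − (2)(2) = -12
Σ = 18
Area = |Σ|/2 = 9.
Net area = 414.5 − 9 = 405.5.

405.5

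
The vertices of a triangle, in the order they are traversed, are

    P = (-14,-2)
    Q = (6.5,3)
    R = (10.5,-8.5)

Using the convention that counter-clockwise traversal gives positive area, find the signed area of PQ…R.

-127.875

Cross-terms: -29, -86.75, -140  ⇒  Σ = -255.75
Signed area = Σ/2 = -127.875 (negative ⇒ clockwise traversal).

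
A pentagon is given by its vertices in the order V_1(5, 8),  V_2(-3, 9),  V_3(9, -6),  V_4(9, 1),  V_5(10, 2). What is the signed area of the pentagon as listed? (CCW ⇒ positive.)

73.5

Apply the shoelace formula: 2A = Σ (x_i·y_{i+1} − x_{i+1}·y_i), indices taken mod 5.
Σ = (69) + (-63) + (63) + (8) + (70) = 147
Signed area = Σ/2 = 73.5 (positive ⇒ counter-clockwise traversal).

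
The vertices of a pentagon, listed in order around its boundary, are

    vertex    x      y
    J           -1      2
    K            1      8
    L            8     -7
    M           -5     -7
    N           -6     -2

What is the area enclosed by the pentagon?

Apply the surveyor's formula: 2A = Σ (x_i·y_{i+1} − x_{i+1}·y_i), indices taken mod 5.
Σ = (-10) + (-71) + (-91) + (-32) + (-14) = -218
Area = |Σ|/2 = 109.

109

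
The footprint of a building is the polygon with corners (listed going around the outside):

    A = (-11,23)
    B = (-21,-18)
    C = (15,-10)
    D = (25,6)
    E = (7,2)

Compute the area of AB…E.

Apply the surveyor's formula: 2A = Σ (x_i·y_{i+1} − x_{i+1}·y_i), indices taken mod 5.
A→B: (-11)(-18) − (-21)(23) = 681
B→C: (-21)(-10) − (15)(-18) = 480
C→D: (15)(6) − (25)(-10) = 340
D→E: (25)(2) − (7)(6) = 8
E→A: (7)(23) − (-11)(2) = 183
Σ = 1692
Area = |Σ|/2 = 846.

846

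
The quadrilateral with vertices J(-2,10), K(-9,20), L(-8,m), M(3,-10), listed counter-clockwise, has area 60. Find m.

15

The doubled signed area Σ (x_i y_{i+1} − x_{i+1} y_i) is linear in m.
With m=0 it equals 300; the coefficient of m is -12 (from the two edges through L).
So -12·m + 300 = 2·60 = 120 ⇒ m = 15.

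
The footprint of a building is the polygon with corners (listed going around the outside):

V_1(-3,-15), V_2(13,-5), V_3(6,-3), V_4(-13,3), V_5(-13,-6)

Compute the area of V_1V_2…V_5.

237

Apply the surveyor's formula: 2A = Σ (x_i·y_{i+1} − x_{i+1}·y_i), indices taken mod 5.
Σ = (210) + (-9) + (-21) + (117) + (177) = 474
Area = |Σ|/2 = 237.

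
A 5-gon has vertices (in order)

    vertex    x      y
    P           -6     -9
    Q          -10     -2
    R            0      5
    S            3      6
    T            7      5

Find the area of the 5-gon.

101.5

Apply Gauss's area formula: 2A = Σ (x_i·y_{i+1} − x_{i+1}·y_i), indices taken mod 5.
Cross-terms: -78, -50, -15, -27, -33  ⇒  Σ = -203
Area = |Σ|/2 = 101.5.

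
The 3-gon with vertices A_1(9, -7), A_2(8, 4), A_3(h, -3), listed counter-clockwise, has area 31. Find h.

The doubled signed area Σ (x_i y_{i+1} − x_{i+1} y_i) is linear in h.
With h=0 it equals 95; the coefficient of h is -11 (from the two edges through A_3).
So -11·h + 95 = 2·31 = 62 ⇒ h = 3.

3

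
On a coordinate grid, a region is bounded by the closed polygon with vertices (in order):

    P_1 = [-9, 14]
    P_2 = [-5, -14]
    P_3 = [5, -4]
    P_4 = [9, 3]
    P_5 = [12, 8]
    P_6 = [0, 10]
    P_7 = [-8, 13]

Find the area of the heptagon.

Apply the surveyor's formula: 2A = Σ (x_i·y_{i+1} − x_{i+1}·y_i), indices taken mod 7.
Σ = (196) + (90) + (51) + (36) + (120) + (80) + (5) = 578
Area = |Σ|/2 = 289.

289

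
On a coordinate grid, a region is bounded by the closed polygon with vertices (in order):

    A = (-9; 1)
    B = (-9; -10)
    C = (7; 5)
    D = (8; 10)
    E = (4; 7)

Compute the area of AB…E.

118.5

Apply Gauss's area formula: 2A = Σ (x_i·y_{i+1} − x_{i+1}·y_i), indices taken mod 5.
A→B: (-9)(-10) − (-9)(1) = 99
B→C: (-9)(5) − (7)(-10) = 25
C→D: (7)(10) − (8)(5) = 30
D→E: (8)(7) − (4)(10) = 16
E→A: (4)(1) − (-9)(7) = 67
Σ = 237
Area = |Σ|/2 = 118.5.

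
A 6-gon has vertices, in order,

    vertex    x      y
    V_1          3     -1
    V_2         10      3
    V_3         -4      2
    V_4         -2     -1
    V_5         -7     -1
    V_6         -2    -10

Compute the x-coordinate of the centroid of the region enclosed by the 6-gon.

-24/77

Apply the shoelace (surveyor's) formula. First the cross-terms c_i = x_i·y_{i+1} − x_{i+1}·y_i:
  19, 32, 8, -5, 68, 32  ⇒  2A = 154, A = 77.
Then Σ (x_i + x_{i+1})·c_i = -144, so x̄ = -144 / (6·77) = -24/77.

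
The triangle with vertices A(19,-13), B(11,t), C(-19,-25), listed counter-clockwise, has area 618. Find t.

17

Write out the shoelace sum; only the two edges meeting at B involve t:
2·Area = [(19·t − 11·(-13)) + (11·(-25) − (-19)·t)] + 722
       = 38·t + 590 = 1236
⇒ t = 17.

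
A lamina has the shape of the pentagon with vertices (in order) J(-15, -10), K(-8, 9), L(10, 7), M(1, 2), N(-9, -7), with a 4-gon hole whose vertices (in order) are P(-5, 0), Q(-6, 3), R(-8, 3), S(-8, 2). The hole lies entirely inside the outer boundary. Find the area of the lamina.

171.5

Outer boundary:
Apply Gauss's area formula: 2A = Σ (x_i·y_{i+1} − x_{i+1}·y_i), indices taken mod 5.
J→K: (-15)(9) − (-8)(-10) = -215
K→L: (-8)(7) − (10)(9) = -146
L→M: (10)(2) − (1)(7) = 13
M→N: (1)(-7) − (-9)(2) = 11
N→J: (-9)(-10) − (-15)(-7) = -15
Σ = -352
Area = |Σ|/2 = 176.
Hole:
Apply Gauss's area formula: 2A = Σ (x_i·y_{i+1} − x_{i+1}·y_i), indices taken mod 4.
Cross-terms: -15, 6, 8, 10  ⇒  Σ = 9
Area = |Σ|/2 = 4.5.
Net area = 176 − 4.5 = 171.5.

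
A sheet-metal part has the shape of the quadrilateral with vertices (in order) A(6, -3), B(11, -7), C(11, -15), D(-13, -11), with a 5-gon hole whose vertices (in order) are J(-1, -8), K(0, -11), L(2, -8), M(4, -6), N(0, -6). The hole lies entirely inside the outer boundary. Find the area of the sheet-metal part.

142.5

Outer boundary:
Apply Gauss's area formula: 2A = Σ (x_i·y_{i+1} − x_{i+1}·y_i), indices taken mod 4.
Σ = (-9) + (-88) + (-316) + (105) = -308
Area = |Σ|/2 = 154.
Hole:
Apply the shoelace formula: 2A = Σ (x_i·y_{i+1} − x_{i+1}·y_i), indices taken mod 5.
Σ = (11) + (22) + (20) + (-24) + (-6) = 23
Area = |Σ|/2 = 11.5.
Net area = 154 − 11.5 = 142.5.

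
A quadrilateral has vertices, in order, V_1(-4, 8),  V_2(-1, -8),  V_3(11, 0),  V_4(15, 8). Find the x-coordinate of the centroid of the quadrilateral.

Apply the surveyor's formula. First the cross-terms c_i = x_i·y_{i+1} − x_{i+1}·y_i:
  40, 88, 88, 152  ⇒  2A = 368, A = 184.
Then Σ (x_i + x_{i+1})·c_i = 4640, so x̄ = 4640 / (6·184) = 290/69.

290/69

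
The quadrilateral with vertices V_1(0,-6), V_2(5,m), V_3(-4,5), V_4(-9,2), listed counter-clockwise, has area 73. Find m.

0

The doubled signed area Σ (x_i y_{i+1} − x_{i+1} y_i) is linear in m.
With m=0 it equals 146; the coefficient of m is 4 (from the two edges through V_2).
So 4·m + 146 = 2·73 = 146 ⇒ m = 0.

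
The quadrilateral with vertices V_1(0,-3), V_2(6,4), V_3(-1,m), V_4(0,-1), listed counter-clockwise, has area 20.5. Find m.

The doubled signed area Σ (x_i y_{i+1} − x_{i+1} y_i) is linear in m.
With m=0 it equals 23; the coefficient of m is 6 (from the two edges through V_3).
So 6·m + 23 = 2·20.5 = 41 ⇒ m = 3.

3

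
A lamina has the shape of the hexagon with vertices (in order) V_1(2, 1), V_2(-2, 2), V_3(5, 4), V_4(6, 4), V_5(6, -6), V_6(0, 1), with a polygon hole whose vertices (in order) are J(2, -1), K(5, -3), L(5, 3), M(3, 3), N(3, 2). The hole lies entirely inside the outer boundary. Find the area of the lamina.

23.5

Outer boundary:
Apply Gauss's area formula: 2A = Σ (x_i·y_{i+1} − x_{i+1}·y_i), indices taken mod 6.
Cross-terms: 6, -18, -4, -60, 6, -2  ⇒  Σ = -72
Area = |Σ|/2 = 36.
Hole:
Apply Gauss's area formula: 2A = Σ (x_i·y_{i+1} − x_{i+1}·y_i), indices taken mod 5.
J→K: (2)(-3) − (5)(-1) = -1
K→L: (5)(3) − (5)(-3) = 30
L→M: (5)(3) − (3)(3) = 6
M→N: (3)(2) − (3)(3) = -3
N→J: (3)(-1) − (2)(2) = -7
Σ = 25
Area = |Σ|/2 = 12.5.
Net area = 36 − 12.5 = 23.5.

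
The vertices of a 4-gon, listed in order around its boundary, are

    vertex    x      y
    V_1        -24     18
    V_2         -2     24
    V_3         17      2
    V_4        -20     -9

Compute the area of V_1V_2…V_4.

820.5

Apply the surveyor's formula: 2A = Σ (x_i·y_{i+1} − x_{i+1}·y_i), indices taken mod 4.
Σ = (-540) + (-412) + (-113) + (-576) = -1641
Area = |Σ|/2 = 820.5.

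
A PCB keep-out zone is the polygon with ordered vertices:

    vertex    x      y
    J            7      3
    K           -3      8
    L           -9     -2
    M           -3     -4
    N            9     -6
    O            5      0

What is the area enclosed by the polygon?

Apply the surveyor's formula: 2A = Σ (x_i·y_{i+1} − x_{i+1}·y_i), indices taken mod 6.
Cross-terms: 65, 78, 30, 54, 30, 15  ⇒  Σ = 272
Area = |Σ|/2 = 136.

136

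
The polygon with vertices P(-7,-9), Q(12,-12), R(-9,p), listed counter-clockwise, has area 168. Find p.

9

Write out the shoelace sum; only the two edges meeting at R involve p:
2·Area = [(12·p − (-9)·(-12)) + ((-9)·(-9) − (-7)·p)] + 192
       = 19·p + 165 = 336
⇒ p = 9.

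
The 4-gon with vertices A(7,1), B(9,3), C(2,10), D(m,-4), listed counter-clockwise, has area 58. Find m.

Write out the shoelace sum; only the two edges meeting at D involve m:
2·Area = [(2·(-4) − m·10) + (m·1 − 7·(-4))] + 96
       = -9·m + 116 = 116
⇒ m = 0.

0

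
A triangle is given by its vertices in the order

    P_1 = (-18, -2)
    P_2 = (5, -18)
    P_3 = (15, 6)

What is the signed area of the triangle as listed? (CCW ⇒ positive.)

356

Σ = (334) + (300) + (78) = 712
Signed area = Σ/2 = 356 (positive ⇒ counter-clockwise traversal).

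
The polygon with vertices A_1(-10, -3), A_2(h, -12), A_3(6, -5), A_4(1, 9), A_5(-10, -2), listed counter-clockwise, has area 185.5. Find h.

-11

Write out the shoelace sum; only the two edges meeting at A_2 involve h:
2·Area = [((-10)·(-12) − h·(-3)) + (h·(-5) − 6·(-12))] + 157
       = -2·h + 349 = 371
⇒ h = -11.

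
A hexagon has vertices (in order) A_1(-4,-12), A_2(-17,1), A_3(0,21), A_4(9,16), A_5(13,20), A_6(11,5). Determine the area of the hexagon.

524.5

Apply the shoelace (surveyor's) formula: 2A = Σ (x_i·y_{i+1} − x_{i+1}·y_i), indices taken mod 6.
Cross-terms: -208, -357, -189, -28, -155, -112  ⇒  Σ = -1049
Area = |Σ|/2 = 524.5.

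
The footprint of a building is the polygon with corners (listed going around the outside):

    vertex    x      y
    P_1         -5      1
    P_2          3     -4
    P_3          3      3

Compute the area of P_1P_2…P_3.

P_1→P_2: (-5)(-4) − (3)(1) = 17
P_2→P_3: (3)(3) − (3)(-4) = 21
P_3→P_1: (3)(1) − (-5)(3) = 18
Σ = 56
Area = |Σ|/2 = 28.

28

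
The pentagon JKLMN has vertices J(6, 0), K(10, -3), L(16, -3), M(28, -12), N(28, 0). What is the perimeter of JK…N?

60

|JK| = √((4)² + (-3)²) = √25 = 5
|KL| = √((6)² + (0)²) = √36 = 6
|LM| = √((12)² + (-9)²) = √225 = 15
|MN| = √((0)² + (12)²) = √144 = 12
|NJ| = √((-22)² + (0)²) = √484 = 22
Perimeter = 5 + 6 + 15 + 12 + 22 = 60.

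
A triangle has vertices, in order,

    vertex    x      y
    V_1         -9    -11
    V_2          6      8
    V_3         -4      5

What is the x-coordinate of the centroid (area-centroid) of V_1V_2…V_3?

-7/3

Apply the shoelace formula. First the cross-terms c_i = x_i·y_{i+1} − x_{i+1}·y_i:
  -6, 62, 89  ⇒  2A = 145, A = 72.5.
Then Σ (x_i + x_{i+1})·c_i = -1015, so x̄ = -1015 / (6·72.5) = -7/3.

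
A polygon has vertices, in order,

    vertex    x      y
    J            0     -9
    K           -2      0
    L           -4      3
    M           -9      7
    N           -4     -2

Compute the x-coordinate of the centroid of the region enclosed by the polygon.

Apply the surveyor's formula. First the cross-terms c_i = x_i·y_{i+1} − x_{i+1}·y_i:
  -18, -6, -1, 46, 36  ⇒  2A = 57, A = 28.5.
Then Σ (x_i + x_{i+1})·c_i = -657, so x̄ = -657 / (6·28.5) = -73/19.

-73/19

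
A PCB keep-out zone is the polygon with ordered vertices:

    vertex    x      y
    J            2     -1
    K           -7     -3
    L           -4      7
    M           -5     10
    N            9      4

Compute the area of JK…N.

103

J→K: (2)(-3) − (-7)(-1) = -13
K→L: (-7)(7) − (-4)(-3) = -61
L→M: (-4)(10) − (-5)(7) = -5
M→N: (-5)(4) − (9)(10) = -110
N→J: (9)(-1) − (2)(4) = -17
Σ = -206
Area = |Σ|/2 = 103.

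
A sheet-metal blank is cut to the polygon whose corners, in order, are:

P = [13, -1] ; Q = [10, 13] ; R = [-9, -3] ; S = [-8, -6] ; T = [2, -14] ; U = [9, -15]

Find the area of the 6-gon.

351

Apply the surveyor's formula: 2A = Σ (x_i·y_{i+1} − x_{i+1}·y_i), indices taken mod 6.
Cross-terms: 179, 87, 30, 124, 96, 186  ⇒  Σ = 702
Area = |Σ|/2 = 351.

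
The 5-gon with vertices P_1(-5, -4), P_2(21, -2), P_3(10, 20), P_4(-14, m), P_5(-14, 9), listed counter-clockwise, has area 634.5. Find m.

20

Write out the shoelace sum; only the two edges meeting at P_4 involve m:
2·Area = [(10·m − (-14)·20) + ((-14)·9 − (-14)·m)] + 635
       = 24·m + 789 = 1269
⇒ m = 20.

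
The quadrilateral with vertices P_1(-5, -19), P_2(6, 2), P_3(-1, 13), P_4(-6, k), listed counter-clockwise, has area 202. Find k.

Write out the shoelace sum; only the two edges meeting at P_4 involve k:
2·Area = [((-1)·k − (-6)·13) + ((-6)·(-19) − (-5)·k)] + 184
       = 4·k + 376 = 404
⇒ k = 7.

7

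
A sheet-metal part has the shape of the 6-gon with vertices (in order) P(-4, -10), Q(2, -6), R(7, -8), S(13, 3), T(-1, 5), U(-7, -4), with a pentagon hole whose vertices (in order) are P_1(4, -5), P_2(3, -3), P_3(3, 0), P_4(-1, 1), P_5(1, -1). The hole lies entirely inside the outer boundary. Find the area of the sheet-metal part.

Outer boundary:
Apply the surveyor's formula: 2A = Σ (x_i·y_{i+1} − x_{i+1}·y_i), indices taken mod 6.
P→Q: (-4)(-6) − (2)(-10) = 44
Q→R: (2)(-8) − (7)(-6) = 26
R→S: (7)(3) − (13)(-8) = 125
S→T: (13)(5) − (-1)(3) = 68
T→U: (-1)(-4) − (-7)(5) = 39
U→P: (-7)(-10) − (-4)(-4) = 54
Σ = 356
Area = |Σ|/2 = 178.
Hole:
Apply Gauss's area formula: 2A = Σ (x_i·y_{i+1} − x_{i+1}·y_i), indices taken mod 5.
Σ = (3) + (9) + (3) + (0) + (-1) = 14
Area = |Σ|/2 = 7.
Net area = 178 − 7 = 171.

171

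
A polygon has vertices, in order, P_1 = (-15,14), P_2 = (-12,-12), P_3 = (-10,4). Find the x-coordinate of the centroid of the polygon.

Apply the surveyor's formula. First the cross-terms c_i = x_i·y_{i+1} − x_{i+1}·y_i:
  348, -168, -80  ⇒  2A = 100, A = 50.
Then Σ (x_i + x_{i+1})·c_i = -3700, so x̄ = -3700 / (6·50) = -37/3.

-37/3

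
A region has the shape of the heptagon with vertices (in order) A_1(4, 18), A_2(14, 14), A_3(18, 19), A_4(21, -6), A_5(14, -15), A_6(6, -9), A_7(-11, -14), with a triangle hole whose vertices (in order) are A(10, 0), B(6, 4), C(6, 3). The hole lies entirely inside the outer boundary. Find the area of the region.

Outer boundary:
Apply Gauss's area formula: 2A = Σ (x_i·y_{i+1} − x_{i+1}·y_i), indices taken mod 7.
A_1→A_2: (4)(14) − (14)(18) = -196
A_2→A_3: (14)(19) − (18)(14) = 14
A_3→A_4: (18)(-6) − (21)(19) = -507
A_4→A_5: (21)(-15) − (14)(-6) = -231
A_5→A_6: (14)(-9) − (6)(-15) = -36
A_6→A_7: (6)(-14) − (-11)(-9) = -183
A_7→A_1: (-11)(18) − (4)(-14) = -142
Σ = -1281
Area = |Σ|/2 = 640.5.
Hole:
Σ = (40) + (-6) + (-30) = 4
Area = |Σ|/2 = 2.
Net area = 640.5 − 2 = 638.5.

638.5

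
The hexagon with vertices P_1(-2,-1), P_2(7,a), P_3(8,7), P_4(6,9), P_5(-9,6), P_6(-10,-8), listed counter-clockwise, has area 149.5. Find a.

3

The doubled signed area Σ (x_i y_{i+1} − x_{i+1} y_i) is linear in a.
With a=0 it equals 329; the coefficient of a is -10 (from the two edges through P_2).
So -10·a + 329 = 2·149.5 = 299 ⇒ a = 3.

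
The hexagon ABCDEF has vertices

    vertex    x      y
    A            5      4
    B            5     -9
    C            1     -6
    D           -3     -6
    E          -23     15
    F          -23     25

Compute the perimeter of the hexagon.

|AB| = √((0)² + (-13)²) = √169 = 13
|BC| = √((-4)² + (3)²) = √25 = 5
|CD| = √((-4)² + (0)²) = √16 = 4
|DE| = √((-20)² + (21)²) = √841 = 29
|EF| = √((0)² + (10)²) = √100 = 10
|FA| = √((28)² + (-21)²) = √1225 = 35
Perimeter = 13 + 5 + 4 + 29 + 10 + 35 = 96.

96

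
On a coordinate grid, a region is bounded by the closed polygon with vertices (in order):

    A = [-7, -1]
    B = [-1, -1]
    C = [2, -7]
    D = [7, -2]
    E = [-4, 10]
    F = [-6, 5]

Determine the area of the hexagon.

Apply the shoelace (surveyor's) formula: 2A = Σ (x_i·y_{i+1} − x_{i+1}·y_i), indices taken mod 6.
Σ = (6) + (9) + (45) + (62) + (40) + (41) = 203
Area = |Σ|/2 = 101.5.

101.5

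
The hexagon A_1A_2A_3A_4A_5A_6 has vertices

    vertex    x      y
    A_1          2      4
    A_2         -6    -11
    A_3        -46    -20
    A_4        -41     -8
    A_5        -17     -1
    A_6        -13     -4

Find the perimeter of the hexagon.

118

|A_1A_2| = √((-8)² + (-15)²) = √289 = 17
|A_2A_3| = √((-40)² + (-9)²) = √1681 = 41
|A_3A_4| = √((5)² + (12)²) = √169 = 13
|A_4A_5| = √((24)² + (7)²) = √625 = 25
|A_5A_6| = √((4)² + (-3)²) = √25 = 5
|A_6A_1| = √((15)² + (8)²) = √289 = 17
Perimeter = 17 + 41 + 13 + 25 + 5 + 17 = 118.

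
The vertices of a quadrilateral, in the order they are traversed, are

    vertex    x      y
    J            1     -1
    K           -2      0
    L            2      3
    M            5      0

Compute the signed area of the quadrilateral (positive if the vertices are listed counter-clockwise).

J→K: (1)(0) − (-2)(-1) = -2
K→L: (-2)(3) − (2)(0) = -6
L→M: (2)(0) − (5)(3) = -15
M→J: (5)(-1) − (1)(0) = -5
Σ = -28
Signed area = Σ/2 = -14 (negative ⇒ clockwise traversal).

-14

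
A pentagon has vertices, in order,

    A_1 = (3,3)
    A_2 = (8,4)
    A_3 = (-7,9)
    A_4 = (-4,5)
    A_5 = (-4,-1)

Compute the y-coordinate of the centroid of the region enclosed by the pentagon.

109/26

Apply the shoelace (surveyor's) formula. First the cross-terms c_i = x_i·y_{i+1} − x_{i+1}·y_i:
  -12, 100, 1, 24, -9  ⇒  2A = 104, A = 52.
Then Σ (y_i + y_{i+1})·c_i = 1308, so ȳ = 1308 / (6·52) = 109/26.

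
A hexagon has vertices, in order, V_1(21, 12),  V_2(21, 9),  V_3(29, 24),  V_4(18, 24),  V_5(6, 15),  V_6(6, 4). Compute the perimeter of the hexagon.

74

|V_1V_2| = √((0)² + (-3)²) = √9 = 3
|V_2V_3| = √((8)² + (15)²) = √289 = 17
|V_3V_4| = √((-11)² + (0)²) = √121 = 11
|V_4V_5| = √((-12)² + (-9)²) = √225 = 15
|V_5V_6| = √((0)² + (-11)²) = √121 = 11
|V_6V_1| = √((15)² + (8)²) = √289 = 17
Perimeter = 3 + 17 + 11 + 15 + 11 + 17 = 74.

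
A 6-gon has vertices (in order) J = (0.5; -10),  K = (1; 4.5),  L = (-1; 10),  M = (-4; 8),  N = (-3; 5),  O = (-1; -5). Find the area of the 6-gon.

47.625

Apply the shoelace (surveyor's) formula: 2A = Σ (x_i·y_{i+1} − x_{i+1}·y_i), indices taken mod 6.
Cross-terms: 12.25, 14.5, 32, 4, 20, 12.5  ⇒  Σ = 95.25
Area = |Σ|/2 = 47.625.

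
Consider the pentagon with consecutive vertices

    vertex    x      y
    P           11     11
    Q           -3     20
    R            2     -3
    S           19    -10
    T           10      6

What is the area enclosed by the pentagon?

Apply the shoelace formula: 2A = Σ (x_i·y_{i+1} − x_{i+1}·y_i), indices taken mod 5.
Σ = (253) + (-31) + (37) + (214) + (44) = 517
Area = |Σ|/2 = 258.5.

258.5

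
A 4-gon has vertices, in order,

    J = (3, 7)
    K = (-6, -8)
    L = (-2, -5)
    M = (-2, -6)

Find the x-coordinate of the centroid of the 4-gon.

-85/57

Apply Gauss's area formula. First the cross-terms c_i = x_i·y_{i+1} − x_{i+1}·y_i:
  18, 14, 2, 4  ⇒  2A = 38, A = 19.
Then Σ (x_i + x_{i+1})·c_i = -170, so x̄ = -170 / (6·19) = -85/57.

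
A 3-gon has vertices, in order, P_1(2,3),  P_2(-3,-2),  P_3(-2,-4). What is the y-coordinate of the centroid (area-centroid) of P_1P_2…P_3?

Apply Gauss's area formula. First the cross-terms c_i = x_i·y_{i+1} − x_{i+1}·y_i:
  5, 8, 2  ⇒  2A = 15, A = 7.5.
Then Σ (y_i + y_{i+1})·c_i = -45, so ȳ = -45 / (6·7.5) = -1.

-1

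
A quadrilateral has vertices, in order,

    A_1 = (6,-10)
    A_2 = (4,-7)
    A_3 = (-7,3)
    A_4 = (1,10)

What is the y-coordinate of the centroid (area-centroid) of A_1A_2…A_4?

59/42

Apply the shoelace formula. First the cross-terms c_i = x_i·y_{i+1} − x_{i+1}·y_i:
  -2, -37, -73, -70  ⇒  2A = -182, A = -91.
Then Σ (y_i + y_{i+1})·c_i = -767, so ȳ = -767 / (6·(-91)) = 59/42.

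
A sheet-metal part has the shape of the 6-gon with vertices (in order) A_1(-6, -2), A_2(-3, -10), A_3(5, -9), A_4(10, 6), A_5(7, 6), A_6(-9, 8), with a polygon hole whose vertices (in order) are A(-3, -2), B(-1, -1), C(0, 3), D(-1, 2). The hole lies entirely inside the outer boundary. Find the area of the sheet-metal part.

Outer boundary:
Cross-terms: 54, 77, 120, 18, 110, 66  ⇒  Σ = 445
Area = |Σ|/2 = 222.5.
Hole:
Apply the shoelace (surveyor's) formula: 2A = Σ (x_i·y_{i+1} − x_{i+1}·y_i), indices taken mod 4.
Σ = (1) + (-3) + (3) + (8) = 9
Area = |Σ|/2 = 4.5.
Net area = 222.5 − 4.5 = 218.

218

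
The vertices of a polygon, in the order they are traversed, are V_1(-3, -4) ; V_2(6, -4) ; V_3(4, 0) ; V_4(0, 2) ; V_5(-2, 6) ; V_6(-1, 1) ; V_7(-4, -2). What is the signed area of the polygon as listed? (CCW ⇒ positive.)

42

Apply the shoelace (surveyor's) formula: 2A = Σ (x_i·y_{i+1} − x_{i+1}·y_i), indices taken mod 7.
V_1→V_2: (-3)(-4) − (6)(-4) = 36
V_2→V_3: (6)(0) − (4)(-4) = 16
V_3→V_4: (4)(2) − (0)(0) = 8
V_4→V_5: (0)(6) − (-2)(2) = 4
V_5→V_6: (-2)(1) − (-1)(6) = 4
V_6→V_7: (-1)(-2) − (-4)(1) = 6
V_7→V_1: (-4)(-4) − (-3)(-2) = 10
Σ = 84
Signed area = Σ/2 = 42 (positive ⇒ counter-clockwise traversal).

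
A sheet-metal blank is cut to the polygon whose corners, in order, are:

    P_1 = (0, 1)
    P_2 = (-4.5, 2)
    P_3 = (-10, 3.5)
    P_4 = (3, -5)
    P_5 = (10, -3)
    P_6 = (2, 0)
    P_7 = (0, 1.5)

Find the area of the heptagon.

Cross-terms: 4.5, 4.25, 39.5, 41, 6, 3, 0  ⇒  Σ = 98.25
Area = |Σ|/2 = 49.125.

49.125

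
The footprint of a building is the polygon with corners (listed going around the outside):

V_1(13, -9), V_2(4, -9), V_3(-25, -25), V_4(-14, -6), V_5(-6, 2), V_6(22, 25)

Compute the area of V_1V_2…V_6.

Σ = (-81) + (-325) + (-200) + (-64) + (-194) + (-523) = -1387
Area = |Σ|/2 = 693.5.

693.5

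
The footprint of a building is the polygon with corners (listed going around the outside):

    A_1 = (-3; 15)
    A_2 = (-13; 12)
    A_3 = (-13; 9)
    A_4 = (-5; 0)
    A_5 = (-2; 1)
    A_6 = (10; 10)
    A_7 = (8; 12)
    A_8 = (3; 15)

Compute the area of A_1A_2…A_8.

Apply the shoelace (surveyor's) formula: 2A = Σ (x_i·y_{i+1} − x_{i+1}·y_i), indices taken mod 8.
A_1→A_2: (-3)(12) − (-13)(15) = 159
A_2→A_3: (-13)(9) − (-13)(12) = 39
A_3→A_4: (-13)(0) − (-5)(9) = 45
A_4→A_5: (-5)(1) − (-2)(0) = -5
A_5→A_6: (-2)(10) − (10)(1) = -30
A_6→A_7: (10)(12) − (8)(10) = 40
A_7→A_8: (8)(15) − (3)(12) = 84
A_8→A_1: (3)(15) − (-3)(15) = 90
Σ = 422
Area = |Σ|/2 = 211.

211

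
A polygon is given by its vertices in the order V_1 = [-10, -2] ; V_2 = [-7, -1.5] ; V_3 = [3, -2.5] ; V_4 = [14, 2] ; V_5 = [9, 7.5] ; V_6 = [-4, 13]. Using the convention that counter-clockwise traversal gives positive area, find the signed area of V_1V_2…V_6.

V_1→V_2: (-10)(-1.5) − (-7)(-2) = 1
V_2→V_3: (-7)(-2.5) − (3)(-1.5) = 22
V_3→V_4: (3)(2) − (14)(-2.5) = 41
V_4→V_5: (14)(7.5) − (9)(2) = 87
V_5→V_6: (9)(13) − (-4)(7.5) = 147
V_6→V_1: (-4)(-2) − (-10)(13) = 138
Σ = 436
Signed area = Σ/2 = 218 (positive ⇒ counter-clockwise traversal).

218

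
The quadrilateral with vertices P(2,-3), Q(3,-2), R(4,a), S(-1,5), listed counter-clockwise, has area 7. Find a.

The doubled signed area Σ (x_i y_{i+1} − x_{i+1} y_i) is linear in a.
With a=0 it equals 26; the coefficient of a is 4 (from the two edges through R).
So 4·a + 26 = 2·7 = 14 ⇒ a = -3.

-3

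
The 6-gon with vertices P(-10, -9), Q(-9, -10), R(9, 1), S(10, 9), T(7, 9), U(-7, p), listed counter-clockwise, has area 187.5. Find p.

3

The doubled signed area Σ (x_i y_{i+1} − x_{i+1} y_i) is linear in p.
With p=0 it equals 324; the coefficient of p is 17 (from the two edges through U).
So 17·p + 324 = 2·187.5 = 375 ⇒ p = 3.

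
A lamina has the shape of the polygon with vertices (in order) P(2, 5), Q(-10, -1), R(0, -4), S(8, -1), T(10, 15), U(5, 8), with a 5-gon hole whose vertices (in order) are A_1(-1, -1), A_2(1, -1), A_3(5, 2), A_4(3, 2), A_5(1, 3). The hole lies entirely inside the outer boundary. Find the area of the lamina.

Outer boundary:
P→Q: (2)(-1) − (-10)(5) = 48
Q→R: (-10)(-4) − (0)(-1) = 40
R→S: (0)(-1) − (8)(-4) = 32
S→T: (8)(15) − (10)(-1) = 130
T→U: (10)(8) − (5)(15) = 5
U→P: (5)(5) − (2)(8) = 9
Σ = 264
Area = |Σ|/2 = 132.
Hole:
Apply the shoelace formula: 2A = Σ (x_i·y_{i+1} − x_{i+1}·y_i), indices taken mod 5.
Σ = (2) + (7) + (4) + (7) + (2) = 22
Area = |Σ|/2 = 11.
Net area = 132 − 11 = 121.

121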